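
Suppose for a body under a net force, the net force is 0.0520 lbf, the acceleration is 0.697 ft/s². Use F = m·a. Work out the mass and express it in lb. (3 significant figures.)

2.40 lb

From Newton's second law: m = F/a.
F = 0.0520 lbf = 0.2313 N; a = 0.697 ft/s² = 0.2124 m/s².
m = 1.089 kg
1.089 kg × (1 lb / 0.4536 kg) = 2.400 lb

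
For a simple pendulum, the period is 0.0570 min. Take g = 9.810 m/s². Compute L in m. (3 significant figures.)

Solving T = 2π√(L/g) for L: L = g·(T/2π)².
T = 0.0570 min = 3.420 s; g = 9.810 m/s².
L = 2.906 m

2.91 m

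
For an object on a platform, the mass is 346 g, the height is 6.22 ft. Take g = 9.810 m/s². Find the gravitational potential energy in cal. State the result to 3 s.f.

1.54 cal

PE is given directly by: PE = mgh.
m = 346 g = 0.3460 kg; h = 6.22 ft = 1.896 m; g = 9.810 m/s².
PE = 6.435 J  (the unit combination reduces to kg·m²/s² = J)
6.435 J × (1 cal / 4.184 J) = 1.538 cal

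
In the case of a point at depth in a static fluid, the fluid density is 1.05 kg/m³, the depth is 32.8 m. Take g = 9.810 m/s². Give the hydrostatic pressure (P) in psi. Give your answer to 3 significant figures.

Directly: P = ρgh.
ρ = 1.05 kg/m³; h = 32.8 m; g = 9.810 m/s².
P = 337.9 Pa
337.9 Pa × (1 psi / 6895 Pa) = 0.04900 psi

0.0490 psi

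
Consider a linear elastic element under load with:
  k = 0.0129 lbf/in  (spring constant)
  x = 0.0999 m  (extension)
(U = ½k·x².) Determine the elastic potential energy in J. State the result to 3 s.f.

U is given directly by: U = ½kx².
k = 0.0129 lbf/in = 2.259 N/m; x = 0.0999 m.
U = 0.01127 J

0.0113 J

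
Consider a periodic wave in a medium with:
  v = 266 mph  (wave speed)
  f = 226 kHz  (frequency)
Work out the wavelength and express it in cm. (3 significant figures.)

Rearranging v = f·λ for λ: λ = v/f.
v = 266 mph = 118.9 m/s; f = 226 kHz = 2.260×10^5 Hz.
λ = 5.262×10^-4 m
5.262×10^-4 m × (1 cm / 0.01000 m) = 0.05262 cm

0.0526 cm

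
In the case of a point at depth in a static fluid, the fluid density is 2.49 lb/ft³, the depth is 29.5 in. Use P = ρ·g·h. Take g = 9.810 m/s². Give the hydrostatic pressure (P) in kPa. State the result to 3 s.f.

P is given directly by: P = ρgh.
ρ = 2.49 lb/ft³ = 39.89 kg/m³; h = 29.5 in = 0.7493 m; g = 9.810 m/s².
P = 293.2 Pa
293.2 Pa × (1 kPa / 1000 Pa) = 0.2932 kPa

0.293 kPa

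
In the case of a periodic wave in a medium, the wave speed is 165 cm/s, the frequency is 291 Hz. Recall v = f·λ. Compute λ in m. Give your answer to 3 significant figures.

Rearranging: λ = v/f.
v = 165 cm/s = 1.650 m/s; f = 291 Hz.
λ = 0.005670 m

0.00567 m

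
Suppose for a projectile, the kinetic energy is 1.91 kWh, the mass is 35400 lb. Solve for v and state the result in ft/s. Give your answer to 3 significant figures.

96.0 ft/s

Rearranging KE = ½mv² for v: v = √(2·KE/m).
KE = 1.91 kWh = 6.876×10^6 J; m = 35400 lb = 16057 kg.
v = 29.26 m/s
29.26 m/s × (1 ft/s / 0.3048 m/s) = 96.01 ft/s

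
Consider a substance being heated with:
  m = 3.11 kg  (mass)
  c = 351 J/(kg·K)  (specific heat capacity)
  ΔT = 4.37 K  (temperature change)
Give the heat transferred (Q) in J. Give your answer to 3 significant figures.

4770 J

Directly: Q = mcΔT.
m = 3.11 kg; c = 351 J/(kg·K); ΔT = 4.37 K.
Q = 4770 J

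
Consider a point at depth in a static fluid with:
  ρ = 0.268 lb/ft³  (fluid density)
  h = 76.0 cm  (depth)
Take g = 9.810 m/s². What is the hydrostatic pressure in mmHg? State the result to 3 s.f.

0.240 mmHg

P is given directly by: P = ρgh.
ρ = 0.268 lb/ft³ = 4.293 kg/m³; h = 76.0 cm = 0.7600 m; g = 9.810 m/s².
P = 32.01 Pa
32.01 Pa × (1 mmHg / 133.3 Pa) = 0.2401 mmHg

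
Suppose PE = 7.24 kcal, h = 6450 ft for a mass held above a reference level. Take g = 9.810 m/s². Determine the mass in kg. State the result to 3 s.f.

1.57 kg

Solving PE = m·g·h for m: m = PE/(g·h).
PE = 7.24 kcal = 30292 J; h = 6450 ft = 1966 m; g = 9.810 m/s².
m = 1.571 kg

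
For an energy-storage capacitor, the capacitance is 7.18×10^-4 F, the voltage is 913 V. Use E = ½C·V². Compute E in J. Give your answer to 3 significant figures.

E is given directly by: E = ½CV².
C = 7.18×10^-4 F; V = 913 V.
E = 299.3 J

299 J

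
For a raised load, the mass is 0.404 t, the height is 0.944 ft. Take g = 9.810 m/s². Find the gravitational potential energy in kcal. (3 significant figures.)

0.273 kcal

Directly: PE = mgh.
m = 0.404 t = 404.0 kg; h = 0.944 ft = 0.2877 m; g = 9.810 m/s².
PE = 1140 J
1140 J × (1 kcal / 4184 J) = 0.2725 kcal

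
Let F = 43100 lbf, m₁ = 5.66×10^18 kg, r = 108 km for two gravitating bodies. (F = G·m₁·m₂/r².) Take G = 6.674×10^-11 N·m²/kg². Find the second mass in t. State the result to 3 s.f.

Rearranging: m₂ = F·r²/(G·m₁).
F = 43100 lbf = 1.917×10^5 N; m₁ = 5.66×10^18 kg; r = 108 km = 1.080×10^5 m; G = 6.674×10^-11 N·m²/kg².
m₂ = 5.920×10^6 kg
5.920×10^6 kg × (1 t / 1000 kg) = 5920 t

5920 t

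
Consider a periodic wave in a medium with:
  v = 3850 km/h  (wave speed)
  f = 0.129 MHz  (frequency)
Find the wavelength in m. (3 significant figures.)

Rearranging v = f·λ for λ: λ = v/f.
v = 3850 km/h = 1069 m/s; f = 0.129 MHz = 1.290×10^5 Hz.
λ = 0.008290 m

0.00829 m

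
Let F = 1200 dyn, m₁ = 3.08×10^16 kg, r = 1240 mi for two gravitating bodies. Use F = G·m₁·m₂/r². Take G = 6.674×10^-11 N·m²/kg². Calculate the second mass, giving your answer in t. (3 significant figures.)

23.2 t

Solving F = G·m₁·m₂/r² for m₂: m₂ = F·r²/(G·m₁).
F = 1200 dyn = 0.01200 N; m₁ = 3.08×10^16 kg; r = 1240 mi = 1.996×10^6 m; G = 6.674×10^-11 N·m²/kg².
m₂ = 23248 kg
23248 kg × (1 t / 1000 kg) = 23.25 t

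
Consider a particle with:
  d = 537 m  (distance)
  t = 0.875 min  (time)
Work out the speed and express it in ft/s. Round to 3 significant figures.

33.6 ft/s

Directly: v = d/t.
d = 537 m; t = 0.875 min = 52.50 s.
v = 10.23 m/s
10.23 m/s × (1 ft/s / 0.3048 m/s) = 33.56 ft/s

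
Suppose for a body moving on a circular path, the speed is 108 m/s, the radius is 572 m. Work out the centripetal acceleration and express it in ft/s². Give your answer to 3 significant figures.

a is given directly by: a = v²/r.
v = 108 m/s; r = 572 m.
a = 20.39 m/s²
20.39 m/s² × (1 ft/s² / 0.3048 m/s²) = 66.90 ft/s²

66.9 ft/s²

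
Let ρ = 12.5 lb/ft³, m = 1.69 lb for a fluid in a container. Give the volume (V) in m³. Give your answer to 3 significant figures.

0.00383 m³

Rearranging ρ = m/V for V: V = m/ρ.
ρ = 12.5 lb/ft³ = 200.2 kg/m³; m = 1.69 lb = 0.7666 kg.
V = 0.003828 m³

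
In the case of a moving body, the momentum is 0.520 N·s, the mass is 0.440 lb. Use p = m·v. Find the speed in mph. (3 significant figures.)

Solving p = m·v for v: v = p/m.
p = 0.520 N·s = 0.5200 kg·m/s; m = 0.440 lb = 0.1996 kg.
v = 2.605 m/s
2.605 m/s × (1 mph / 0.4470 m/s) = 5.828 mph

5.83 mph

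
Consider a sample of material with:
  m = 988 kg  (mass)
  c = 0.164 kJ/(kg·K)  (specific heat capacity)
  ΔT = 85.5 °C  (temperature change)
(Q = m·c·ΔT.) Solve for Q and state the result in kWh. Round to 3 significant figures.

Directly: Q = mcΔT.
m = 988 kg; c = 0.164 kJ/(kg·K) = 164.0 J/(kg·K); ΔT = 85.5 °C = 85.50 K.
Q = 1.385×10^7 J  (the unit combination reduces to kg·m²/s² = J)
1.385×10^7 J × (1 kWh / 3.600×10^6 J) = 3.848 kWh

3.85 kWh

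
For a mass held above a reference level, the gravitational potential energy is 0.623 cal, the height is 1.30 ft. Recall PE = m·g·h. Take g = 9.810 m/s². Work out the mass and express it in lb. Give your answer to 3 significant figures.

Rearranging PE = m·g·h for m: m = PE/(g·h).
PE = 0.623 cal = 2.607 J; h = 1.30 ft = 0.3962 m; g = 9.810 m/s².
m = 0.6706 kg
0.6706 kg × (1 lb / 0.4536 kg) = 1.478 lb

1.48 lb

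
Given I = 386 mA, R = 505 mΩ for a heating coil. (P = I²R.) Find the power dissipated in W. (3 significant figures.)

0.0752 W

P is given directly by: P = I²R.
I = 386 mA = 0.3860 A; R = 505 mΩ = 0.5050 Ω.
P = 0.07524 W  (the unit combination reduces to kg·m²/s³ = W)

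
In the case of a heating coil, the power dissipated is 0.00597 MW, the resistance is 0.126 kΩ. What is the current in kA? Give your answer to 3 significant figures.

0.00688 kA

Rearranging P = I²R for I: I = √(P/R).
P = 0.00597 MW = 5970 W; R = 0.126 kΩ = 126.0 Ω.
I = 6.883 A
6.883 A × (1 kA / 1000 A) = 0.006883 kA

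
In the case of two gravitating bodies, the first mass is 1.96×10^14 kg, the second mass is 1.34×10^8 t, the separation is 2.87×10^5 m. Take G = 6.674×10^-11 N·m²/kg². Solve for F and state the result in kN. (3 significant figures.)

From Newton's law of gravitation: F = Gm₁m₂/r².
m₁ = 1.96×10^14 kg; m₂ = 1.34×10^8 t = 1.340×10^11 kg; r = 2.87×10^5 m; G = 6.674×10^-11 N·m²/kg².
F = 21281 N
21281 N × (1 kN / 1000 N) = 21.28 kN

21.3 kN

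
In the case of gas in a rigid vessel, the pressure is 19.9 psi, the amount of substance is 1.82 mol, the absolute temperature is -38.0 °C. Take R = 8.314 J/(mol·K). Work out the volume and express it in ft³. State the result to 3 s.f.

0.916 ft³

Solving PV = nRT for V: V = nRT/P.
P = 19.9 psi = 1.372×10^5 Pa; n = 1.82 mol; T = -38.0 °C = 235.1 K; R = 8.314 J/(mol·K).
V = 0.02593 m³
0.02593 m³ × (1 ft³ / 0.02832 m³) = 0.9158 ft³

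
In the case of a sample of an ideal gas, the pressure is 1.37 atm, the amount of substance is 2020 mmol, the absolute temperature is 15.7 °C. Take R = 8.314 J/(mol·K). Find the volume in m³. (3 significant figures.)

Rearranging: V = nRT/P.
P = 1.37 atm = 1.388×10^5 Pa; n = 2020 mmol = 2.020 mol; T = 15.7 °C = 288.8 K; R = 8.314 J/(mol·K).
V = 0.03495 m³

0.0349 m³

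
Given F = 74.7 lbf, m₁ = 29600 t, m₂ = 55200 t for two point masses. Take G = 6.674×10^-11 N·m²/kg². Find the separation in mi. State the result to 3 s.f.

From Newton's law of gravitation: r = √(G·m₁m₂/F).
F = 74.7 lbf = 332.3 N; m₁ = 29600 t = 2.960×10^7 kg; m₂ = 55200 t = 5.520×10^7 kg; G = 6.674×10^-11 N·m²/kg².
r = 18.12 m
18.12 m × (1 mi / 1609 m) = 0.01126 mi

0.0113 mi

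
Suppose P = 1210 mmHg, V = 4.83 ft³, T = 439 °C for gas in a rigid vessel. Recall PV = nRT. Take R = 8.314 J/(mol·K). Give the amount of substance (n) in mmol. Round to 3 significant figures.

Rearranging: n = PV/(RT).
P = 1210 mmHg = 1.613×10^5 Pa; V = 4.83 ft³ = 0.1368 m³; T = 439 °C = 712.1 K; R = 8.314 J/(mol·K).
n = 3.726 mol
3.726 mol × (1 mmol / 0.001000 mol) = 3726 mmol

3730 mmol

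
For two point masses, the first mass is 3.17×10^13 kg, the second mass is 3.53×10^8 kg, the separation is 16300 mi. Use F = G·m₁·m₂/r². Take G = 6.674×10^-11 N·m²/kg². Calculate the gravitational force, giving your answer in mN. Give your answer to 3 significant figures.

1.09 mN

Directly: F = Gm₁m₂/r².
m₁ = 3.17×10^13 kg; m₂ = 3.53×10^8 kg; r = 16300 mi = 2.623×10^7 m; G = 6.674×10^-11 N·m²/kg².
F = 0.001085 N
0.001085 N × (1 mN / 0.001000 N) = 1.085 mN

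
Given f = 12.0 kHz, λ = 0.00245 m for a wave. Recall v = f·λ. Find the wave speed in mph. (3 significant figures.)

65.8 mph

Directly: v = fλ.
f = 12.0 kHz = 12000 Hz; λ = 0.00245 m.
v = 29.40 m/s
29.40 m/s × (1 mph / 0.4470 m/s) = 65.77 mph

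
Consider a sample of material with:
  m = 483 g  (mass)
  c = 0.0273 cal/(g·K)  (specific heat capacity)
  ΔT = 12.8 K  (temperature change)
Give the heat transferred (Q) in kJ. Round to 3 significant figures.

Q is given directly by: Q = mcΔT.
m = 483 g = 0.4830 kg; c = 0.0273 cal/(g·K) = 114.2 J/(kg·K); ΔT = 12.8 K.
Q = 706.2 J
706.2 J × (1 kJ / 1000 J) = 0.7062 kJ

0.706 kJ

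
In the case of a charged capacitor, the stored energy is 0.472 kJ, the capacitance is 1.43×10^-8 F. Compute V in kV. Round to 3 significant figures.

257 kV

Rearranging E = ½C·V² for V: V = √(2E/C).
E = 0.472 kJ = 472.0 J; C = 1.43×10^-8 F.
V = 2.569×10^5 V  (the unit combination reduces to kg·m²/(A·s³) = V)
2.569×10^5 V × (1 kV / 1000 V) = 256.9 kV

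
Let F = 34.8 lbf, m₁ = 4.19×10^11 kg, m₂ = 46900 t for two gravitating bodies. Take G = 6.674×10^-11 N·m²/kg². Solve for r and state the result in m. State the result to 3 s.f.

2910 m

From Newton's law of gravitation: r = √(G·m₁m₂/F).
F = 34.8 lbf = 154.8 N; m₁ = 4.19×10^11 kg; m₂ = 46900 t = 4.690×10^7 kg; G = 6.674×10^-11 N·m²/kg².
r = 2911 m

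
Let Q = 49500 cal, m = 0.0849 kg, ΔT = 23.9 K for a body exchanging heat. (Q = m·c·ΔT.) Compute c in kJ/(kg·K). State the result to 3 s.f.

Solving Q = m·c·ΔT for c: c = Q/(m·ΔT).
Q = 49500 cal = 2.071×10^5 J; m = 0.0849 kg; ΔT = 23.9 K.
c = 1.021×10^5 J/(kg·K)
1.021×10^5 J/(kg·K) × (1 kJ/(kg·K) / 1000 J/(kg·K)) = 102.1 kJ/(kg·K)

102 kJ/(kg·K)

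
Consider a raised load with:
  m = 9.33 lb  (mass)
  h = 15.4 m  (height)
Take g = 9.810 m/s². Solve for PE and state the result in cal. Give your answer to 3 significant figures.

PE is given directly by: PE = mgh.
m = 9.33 lb = 4.232 kg; h = 15.4 m; g = 9.810 m/s².
PE = 639.3 J
639.3 J × (1 cal / 4.184 J) = 152.8 cal

153 cal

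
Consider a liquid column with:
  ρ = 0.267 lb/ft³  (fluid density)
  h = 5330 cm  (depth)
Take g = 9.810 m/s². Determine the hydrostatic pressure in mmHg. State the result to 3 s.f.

Directly: P = ρgh.
ρ = 0.267 lb/ft³ = 4.277 kg/m³; h = 5330 cm = 53.30 m; g = 9.810 m/s².
P = 2236 Pa
2236 Pa × (1 mmHg / 133.3 Pa) = 16.77 mmHg

16.8 mmHg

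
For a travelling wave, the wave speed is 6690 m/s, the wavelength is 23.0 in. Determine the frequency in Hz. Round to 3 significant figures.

Rearranging v = f·λ for f: f = v/λ.
v = 6690 m/s; λ = 23.0 in = 0.5842 m.
f = 11452 Hz

11500 Hz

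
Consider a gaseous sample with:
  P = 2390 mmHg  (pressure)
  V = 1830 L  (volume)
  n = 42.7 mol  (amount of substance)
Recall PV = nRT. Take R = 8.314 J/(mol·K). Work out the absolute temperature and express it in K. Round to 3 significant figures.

Rearranging PV = nRT for T: T = PV/(nR).
P = 2390 mmHg = 3.186×10^5 Pa; V = 1830 L = 1.830 m³; n = 42.7 mol; R = 8.314 J/(mol·K).
T = 1643 K

1640 K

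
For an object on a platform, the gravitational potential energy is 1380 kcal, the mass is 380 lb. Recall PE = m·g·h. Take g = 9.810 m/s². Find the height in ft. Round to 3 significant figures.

Rearranging: h = PE/(m·g).
PE = 1380 kcal = 5.774×10^6 J; m = 380 lb = 172.4 kg; g = 9.810 m/s².
h = 3415 m
3415 m × (1 ft / 0.3048 m) = 11203 ft

11200 ft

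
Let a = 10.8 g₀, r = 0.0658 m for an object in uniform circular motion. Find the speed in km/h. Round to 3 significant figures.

9.50 km/h

Solving a = v²/r for v: v = √(a·r).
a = 10.8 g₀ = 105.9 m/s²; r = 0.0658 m.
v = 2.640 m/s
2.640 m/s × (1 km/h / 0.2778 m/s) = 9.504 km/h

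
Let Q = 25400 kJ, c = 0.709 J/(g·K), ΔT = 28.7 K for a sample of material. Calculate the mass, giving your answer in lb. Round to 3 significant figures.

2750 lb

Rearranging: m = Q/(c·ΔT).
Q = 25400 kJ = 2.540×10^7 J; c = 0.709 J/(g·K) = 709.0 J/(kg·K); ΔT = 28.7 K.
m = 1248 kg
1248 kg × (1 lb / 0.4536 kg) = 2752 lb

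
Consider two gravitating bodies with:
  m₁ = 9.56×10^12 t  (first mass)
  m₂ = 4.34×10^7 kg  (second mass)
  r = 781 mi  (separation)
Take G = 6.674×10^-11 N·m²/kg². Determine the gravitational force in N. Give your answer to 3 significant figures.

17.5 N

From Newton's law of gravitation: F = Gm₁m₂/r².
m₁ = 9.56×10^12 t = 9.560×10^15 kg; m₂ = 4.34×10^7 kg; r = 781 mi = 1.257×10^6 m; G = 6.674×10^-11 N·m²/kg².
F = 17.53 N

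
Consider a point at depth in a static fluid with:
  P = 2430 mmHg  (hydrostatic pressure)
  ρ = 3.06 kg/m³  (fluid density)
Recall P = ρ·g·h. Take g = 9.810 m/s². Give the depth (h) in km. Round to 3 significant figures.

Rearranging: h = P/(ρ·g).
P = 2430 mmHg = 3.240×10^5 Pa; ρ = 3.06 kg/m³; g = 9.810 m/s².
h = 10792 m
10792 m × (1 km / 1000 m) = 10.79 km

10.8 km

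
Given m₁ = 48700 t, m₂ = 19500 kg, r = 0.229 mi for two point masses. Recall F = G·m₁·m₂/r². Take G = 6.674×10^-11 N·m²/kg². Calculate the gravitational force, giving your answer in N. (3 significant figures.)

From Newton's law of gravitation: F = Gm₁m₂/r².
m₁ = 48700 t = 4.870×10^7 kg; m₂ = 19500 kg; r = 0.229 mi = 368.5 m; G = 6.674×10^-11 N·m²/kg².
F = 4.666×10^-4 N  (the unit combination reduces to kg·m/s² = N)

4.67×10^-4 N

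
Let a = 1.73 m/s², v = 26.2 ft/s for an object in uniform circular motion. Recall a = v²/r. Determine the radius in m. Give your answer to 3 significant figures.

Rearranging: r = v²/a.
a = 1.73 m/s²; v = 26.2 ft/s = 7.986 m/s.
r = 36.86 m

36.9 m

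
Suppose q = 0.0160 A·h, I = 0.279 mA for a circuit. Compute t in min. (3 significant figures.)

Rearranging: t = q/I.
q = 0.0160 A·h = 57.60 C; I = 0.279 mA = 2.790×10^-4 A.
t = 2.065×10^5 s
2.065×10^5 s × (1 min / 60.00 s) = 3441 min

3440 min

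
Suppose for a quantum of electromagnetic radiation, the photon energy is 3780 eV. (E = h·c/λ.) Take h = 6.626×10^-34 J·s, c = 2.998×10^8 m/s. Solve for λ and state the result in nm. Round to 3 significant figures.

Solving E = h·c/λ for λ: λ = hc/E.
E = 3780 eV = 6.056×10^-16 J; h = 6.626×10^-34 J·s; c = 2.998×10^8 m/s.
λ = 3.280×10^-10 m
3.280×10^-10 m × (1 nm / 1.000×10^-9 m) = 0.3280 nm

0.328 nm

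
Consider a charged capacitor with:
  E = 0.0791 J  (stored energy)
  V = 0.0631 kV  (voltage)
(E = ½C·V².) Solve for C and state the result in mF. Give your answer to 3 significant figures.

0.0397 mF

Rearranging E = ½C·V² for C: C = 2E/V².
E = 0.0791 J; V = 0.0631 kV = 63.10 V.
C = 3.973×10^-5 F
3.973×10^-5 F × (1 mF / 0.001000 F) = 0.03973 mF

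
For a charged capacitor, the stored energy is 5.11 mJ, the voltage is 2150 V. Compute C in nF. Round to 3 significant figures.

2.21 nF

Rearranging E = ½C·V² for C: C = 2E/V².
E = 5.11 mJ = 0.005110 J; V = 2150 V.
C = 2.211×10^-9 F
2.211×10^-9 F × (1 nF / 1.000×10^-9 F) = 2.211 nF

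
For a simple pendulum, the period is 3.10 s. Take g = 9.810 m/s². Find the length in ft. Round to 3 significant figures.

Rearranging: L = g·(T/2π)².
T = 3.10 s; g = 9.810 m/s².
L = 2.388 m
2.388 m × (1 ft / 0.3048 m) = 7.835 ft

7.83 ft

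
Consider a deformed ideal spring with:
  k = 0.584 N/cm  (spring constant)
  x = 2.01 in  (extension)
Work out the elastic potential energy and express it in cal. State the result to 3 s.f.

U is given directly by: U = ½kx².
k = 0.584 N/cm = 58.40 N/m; x = 2.01 in = 0.05105 m.
U = 0.07611 J
0.07611 J × (1 cal / 4.184 J) = 0.01819 cal

0.0182 cal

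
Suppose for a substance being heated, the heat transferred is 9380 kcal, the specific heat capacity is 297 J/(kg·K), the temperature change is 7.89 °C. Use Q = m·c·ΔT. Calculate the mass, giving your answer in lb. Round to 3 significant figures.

36900 lb

Solving Q = m·c·ΔT for m: m = Q/(c·ΔT).
Q = 9380 kcal = 3.925×10^7 J; c = 297 J/(kg·K); ΔT = 7.89 °C = 7.890 K.
m = 16748 kg
16748 kg × (1 lb / 0.4536 kg) = 36923 lb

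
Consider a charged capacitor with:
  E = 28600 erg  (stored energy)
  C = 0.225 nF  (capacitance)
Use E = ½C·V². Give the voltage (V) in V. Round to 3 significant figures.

5040 V

Rearranging E = ½C·V² for V: V = √(2E/C).
E = 28600 erg = 0.002860 J; C = 0.225 nF = 2.250×10^-10 F.
V = 5042 V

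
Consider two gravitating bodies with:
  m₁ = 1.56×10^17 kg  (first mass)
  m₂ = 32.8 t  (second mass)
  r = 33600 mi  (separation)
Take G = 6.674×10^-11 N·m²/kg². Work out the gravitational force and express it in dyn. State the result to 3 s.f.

11.7 dyn

From Newton's law of gravitation: F = Gm₁m₂/r².
m₁ = 1.56×10^17 kg; m₂ = 32.8 t = 32800 kg; r = 33600 mi = 5.407×10^7 m; G = 6.674×10^-11 N·m²/kg².
F = 1.168×10^-4 N
1.168×10^-4 N × (1 dyn / 1.000×10^-5 N) = 11.68 dyn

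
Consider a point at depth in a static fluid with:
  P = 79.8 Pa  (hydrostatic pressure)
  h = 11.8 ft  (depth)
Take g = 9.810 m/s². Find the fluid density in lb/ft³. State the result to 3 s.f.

0.141 lb/ft³

Solving P = ρ·g·h for ρ: ρ = P/(g·h).
P = 79.8 Pa; h = 11.8 ft = 3.597 m; g = 9.810 m/s².
ρ = 2.262 kg/m³
2.262 kg/m³ × (1 lb/ft³ / 16.02 kg/m³) = 0.1412 lb/ft³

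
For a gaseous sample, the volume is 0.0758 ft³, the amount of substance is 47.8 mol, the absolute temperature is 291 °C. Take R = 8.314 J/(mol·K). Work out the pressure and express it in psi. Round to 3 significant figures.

15100 psi

From the ideal-gas law: P = nRT/V.
V = 0.0758 ft³ = 0.002146 m³; n = 47.8 mol; T = 291 °C = 564.1 K; R = 8.314 J/(mol·K).
P = 1.045×10^8 Pa
1.045×10^8 Pa × (1 psi / 6895 Pa) = 15150 psi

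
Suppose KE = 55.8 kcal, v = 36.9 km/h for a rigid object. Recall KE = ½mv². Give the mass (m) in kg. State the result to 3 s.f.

4440 kg

Rearranging: m = 2·KE/v².
KE = 55.8 kcal = 2.335×10^5 J; v = 36.9 km/h = 10.25 m/s.
m = 4444 kg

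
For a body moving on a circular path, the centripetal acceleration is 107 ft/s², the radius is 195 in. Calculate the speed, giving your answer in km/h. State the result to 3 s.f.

45.8 km/h

Rearranging a = v²/r for v: v = √(a·r).
a = 107 ft/s² = 32.61 m/s²; r = 195 in = 4.953 m.
v = 12.71 m/s
12.71 m/s × (1 km/h / 0.2778 m/s) = 45.75 km/h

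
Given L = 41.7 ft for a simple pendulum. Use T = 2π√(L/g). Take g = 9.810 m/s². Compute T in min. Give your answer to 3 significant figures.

T is given directly by: T = 2π√(L/g).
L = 41.7 ft = 12.71 m; g = 9.810 m/s².
T = 7.152 s
7.152 s × (1 min / 60.00 s) = 0.1192 min

0.119 min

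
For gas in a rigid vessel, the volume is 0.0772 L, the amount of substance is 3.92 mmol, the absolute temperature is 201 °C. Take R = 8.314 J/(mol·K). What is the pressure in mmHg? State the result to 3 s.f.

From the ideal-gas law: P = nRT/V.
V = 0.0772 L = 7.720×10^-5 m³; n = 3.92 mmol = 0.003920 mol; T = 201 °C = 474.1 K; R = 8.314 J/(mol·K).
P = 2.002×10^5 Pa
2.002×10^5 Pa × (1 mmHg / 133.3 Pa) = 1501 mmHg

1500 mmHg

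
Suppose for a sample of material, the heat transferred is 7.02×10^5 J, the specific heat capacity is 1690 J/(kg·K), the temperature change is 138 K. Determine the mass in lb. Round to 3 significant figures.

6.64 lb

Rearranging: m = Q/(c·ΔT).
Q = 7.02×10^5 J; c = 1690 J/(kg·K); ΔT = 138 K.
m = 3.010 kg
3.010 kg × (1 lb / 0.4536 kg) = 6.636 lb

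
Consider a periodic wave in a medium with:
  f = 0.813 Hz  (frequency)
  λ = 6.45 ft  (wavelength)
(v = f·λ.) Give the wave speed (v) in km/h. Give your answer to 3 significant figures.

5.75 km/h

v is given directly by: v = fλ.
f = 0.813 Hz; λ = 6.45 ft = 1.966 m.
v = 1.598 m/s
1.598 m/s × (1 km/h / 0.2778 m/s) = 5.754 km/h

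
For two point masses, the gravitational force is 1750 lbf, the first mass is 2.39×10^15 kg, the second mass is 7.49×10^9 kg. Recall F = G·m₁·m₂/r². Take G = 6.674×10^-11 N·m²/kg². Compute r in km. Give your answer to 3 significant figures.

From Newton's law of gravitation: r = √(G·m₁m₂/F).
F = 1750 lbf = 7784 N; m₁ = 2.39×10^15 kg; m₂ = 7.49×10^9 kg; G = 6.674×10^-11 N·m²/kg².
r = 3.918×10^5 m
3.918×10^5 m × (1 km / 1000 m) = 391.8 km

392 km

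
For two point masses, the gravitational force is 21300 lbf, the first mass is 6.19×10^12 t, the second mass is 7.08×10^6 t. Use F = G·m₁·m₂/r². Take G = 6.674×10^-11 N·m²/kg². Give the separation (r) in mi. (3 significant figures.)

109 mi

From Newton's law of gravitation: r = √(G·m₁m₂/F).
F = 21300 lbf = 94747 N; m₁ = 6.19×10^12 t = 6.190×10^15 kg; m₂ = 7.08×10^6 t = 7.080×10^9 kg; G = 6.674×10^-11 N·m²/kg².
r = 1.757×10^5 m
1.757×10^5 m × (1 mi / 1609 m) = 109.2 mi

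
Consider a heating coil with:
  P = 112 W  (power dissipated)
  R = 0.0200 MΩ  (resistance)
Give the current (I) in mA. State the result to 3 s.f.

74.8 mA

Rearranging P = I²R for I: I = √(P/R).
P = 112 W; R = 0.0200 MΩ = 20000 Ω.
I = 0.07483 A
0.07483 A × (1 mA / 0.001000 A) = 74.83 mA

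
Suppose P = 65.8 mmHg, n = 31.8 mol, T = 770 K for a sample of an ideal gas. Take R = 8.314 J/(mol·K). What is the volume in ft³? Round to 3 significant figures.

Solving PV = nRT for V: V = nRT/P.
P = 65.8 mmHg = 8773 Pa; n = 31.8 mol; T = 770 K; R = 8.314 J/(mol·K).
V = 23.21 m³
23.21 m³ × (1 ft³ / 0.02832 m³) = 819.5 ft³

820 ft³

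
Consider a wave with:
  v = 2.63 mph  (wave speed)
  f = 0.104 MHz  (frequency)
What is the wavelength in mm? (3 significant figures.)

Solving v = f·λ for λ: λ = v/f.
v = 2.63 mph = 1.176 m/s; f = 0.104 MHz = 1.040×10^5 Hz.
λ = 1.130×10^-5 m
1.130×10^-5 m × (1 mm / 0.001000 m) = 0.01130 mm

0.0113 mm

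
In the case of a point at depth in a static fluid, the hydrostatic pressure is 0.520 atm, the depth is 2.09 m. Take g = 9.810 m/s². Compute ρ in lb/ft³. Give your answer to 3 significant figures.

160 lb/ft³

Rearranging: ρ = P/(g·h).
P = 0.520 atm = 52689 Pa; h = 2.09 m; g = 9.810 m/s².
ρ = 2570 kg/m³
2570 kg/m³ × (1 lb/ft³ / 16.02 kg/m³) = 160.4 lb/ft³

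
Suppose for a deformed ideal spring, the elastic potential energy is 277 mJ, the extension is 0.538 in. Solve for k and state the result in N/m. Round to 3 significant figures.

Solving U = ½k·x² for k: k = 2U/x².
U = 277 mJ = 0.2770 J; x = 0.538 in = 0.01367 m.
k = 2967 N/m

2970 N/m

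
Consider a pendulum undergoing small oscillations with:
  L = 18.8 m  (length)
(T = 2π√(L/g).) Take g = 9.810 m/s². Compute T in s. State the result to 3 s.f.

Directly: T = 2π√(L/g).
L = 18.8 m; g = 9.810 m/s².
T = 8.698 s

8.70 s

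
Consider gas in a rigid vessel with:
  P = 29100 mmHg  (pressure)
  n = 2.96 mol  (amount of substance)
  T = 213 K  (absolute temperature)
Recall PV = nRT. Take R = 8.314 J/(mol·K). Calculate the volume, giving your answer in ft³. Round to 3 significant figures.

0.0477 ft³

Rearranging: V = nRT/P.
P = 29100 mmHg = 3.880×10^6 Pa; n = 2.96 mol; T = 213 K; R = 8.314 J/(mol·K).
V = 0.001351 m³
0.001351 m³ × (1 ft³ / 0.02832 m³) = 0.04771 ft³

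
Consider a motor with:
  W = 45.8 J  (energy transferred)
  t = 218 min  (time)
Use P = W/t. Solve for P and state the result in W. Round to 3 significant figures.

0.00350 W

Directly: P = W/t.
W = 45.8 J; t = 218 min = 13080 s.
P = 0.003502 W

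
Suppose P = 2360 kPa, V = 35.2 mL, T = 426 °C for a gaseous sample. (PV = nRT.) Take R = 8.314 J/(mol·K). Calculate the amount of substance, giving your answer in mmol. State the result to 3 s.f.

From the ideal-gas law: n = PV/(RT).
P = 2360 kPa = 2.360×10^6 Pa; V = 35.2 mL = 3.520×10^-5 m³; T = 426 °C = 699.1 K; R = 8.314 J/(mol·K).
n = 0.01429 mol
0.01429 mol × (1 mmol / 0.001000 mol) = 14.29 mmol

14.3 mmol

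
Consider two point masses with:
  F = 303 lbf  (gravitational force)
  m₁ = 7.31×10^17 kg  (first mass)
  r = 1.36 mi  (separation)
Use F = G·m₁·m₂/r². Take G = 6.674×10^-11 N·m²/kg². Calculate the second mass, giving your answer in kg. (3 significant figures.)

From Newton's law of gravitation: m₂ = F·r²/(G·m₁).
F = 303 lbf = 1348 N; m₁ = 7.31×10^17 kg; r = 1.36 mi = 2189 m; G = 6.674×10^-11 N·m²/kg².
m₂ = 132.3 kg

132 kg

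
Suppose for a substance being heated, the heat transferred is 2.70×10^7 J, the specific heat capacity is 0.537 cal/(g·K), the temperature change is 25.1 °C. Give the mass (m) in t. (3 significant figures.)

Rearranging: m = Q/(c·ΔT).
Q = 2.70×10^7 J; c = 0.537 cal/(g·K) = 2247 J/(kg·K); ΔT = 25.1 °C = 25.10 K.
m = 478.8 kg
478.8 kg × (1 t / 1000 kg) = 0.4788 t

0.479 t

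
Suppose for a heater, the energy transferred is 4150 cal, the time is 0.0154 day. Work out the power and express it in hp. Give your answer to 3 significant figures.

0.0175 hp

P is given directly by: P = W/t.
W = 4150 cal = 17364 J; t = 0.0154 day = 1331 s.
P = 13.05 W
13.05 W × (1 hp / 745.7 W) = 0.01750 hp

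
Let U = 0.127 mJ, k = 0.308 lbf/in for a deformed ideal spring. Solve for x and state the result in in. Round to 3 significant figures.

0.0854 in

Solving U = ½k·x² for x: x = √(2U/k).
U = 0.127 mJ = 1.270×10^-4 J; k = 0.308 lbf/in = 53.94 N/m.
x = 0.002170 m
0.002170 m × (1 in / 0.02540 m) = 0.08543 in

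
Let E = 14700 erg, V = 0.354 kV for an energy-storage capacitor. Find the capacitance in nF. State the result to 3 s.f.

Rearranging: C = 2E/V².
E = 14700 erg = 0.001470 J; V = 0.354 kV = 354.0 V.
C = 2.346×10^-8 F
2.346×10^-8 F × (1 nF / 1.000×10^-9 F) = 23.46 nF

23.5 nF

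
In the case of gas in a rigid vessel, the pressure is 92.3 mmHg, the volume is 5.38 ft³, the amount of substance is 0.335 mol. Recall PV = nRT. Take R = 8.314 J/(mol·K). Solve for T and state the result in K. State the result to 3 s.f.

673 K

Rearranging: T = PV/(nR).
P = 92.3 mmHg = 12306 Pa; V = 5.38 ft³ = 0.1523 m³; n = 0.335 mol; R = 8.314 J/(mol·K).
T = 673.1 K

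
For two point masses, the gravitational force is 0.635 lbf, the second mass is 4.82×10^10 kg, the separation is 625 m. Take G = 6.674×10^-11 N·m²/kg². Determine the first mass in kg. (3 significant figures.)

Solving F = G·m₁·m₂/r² for m₁: m₁ = F·r²/(G·m₂).
F = 0.635 lbf = 2.825 N; m₂ = 4.82×10^10 kg; r = 625 m; G = 6.674×10^-11 N·m²/kg².
m₁ = 3.430×10^5 kg

3.43×10^5 kg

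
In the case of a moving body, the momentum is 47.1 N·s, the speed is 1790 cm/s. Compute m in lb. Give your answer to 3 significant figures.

Rearranging: m = p/v.
p = 47.1 N·s = 47.10 kg·m/s; v = 1790 cm/s = 17.90 m/s.
m = 2.631 kg
2.631 kg × (1 lb / 0.4536 kg) = 5.801 lb

5.80 lb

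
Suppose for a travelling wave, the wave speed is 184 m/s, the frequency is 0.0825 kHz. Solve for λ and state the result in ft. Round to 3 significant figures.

Rearranging v = f·λ for λ: λ = v/f.
v = 184 m/s; f = 0.0825 kHz = 82.50 Hz.
λ = 2.230 m
2.230 m × (1 ft / 0.3048 m) = 7.317 ft

7.32 ft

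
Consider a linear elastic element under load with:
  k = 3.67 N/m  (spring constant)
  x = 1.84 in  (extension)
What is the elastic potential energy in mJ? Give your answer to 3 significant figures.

U is given directly by: U = ½kx².
k = 3.67 N/m; x = 1.84 in = 0.04674 m.
U = 0.004008 J
0.004008 J × (1 mJ / 0.001000 J) = 4.008 mJ

4.01 mJ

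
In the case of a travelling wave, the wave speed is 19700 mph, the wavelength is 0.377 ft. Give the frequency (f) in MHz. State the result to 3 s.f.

0.0766 MHz

Rearranging v = f·λ for f: f = v/λ.
v = 19700 mph = 8807 m/s; λ = 0.377 ft = 0.1149 m.
f = 76640 Hz
76640 Hz × (1 MHz / 1.000×10^6 Hz) = 0.07664 MHz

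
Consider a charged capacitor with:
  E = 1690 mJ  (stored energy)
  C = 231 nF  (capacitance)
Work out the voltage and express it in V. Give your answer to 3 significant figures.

3830 V

Rearranging E = ½C·V² for V: V = √(2E/C).
E = 1690 mJ = 1.690 J; C = 231 nF = 2.310×10^-7 F.
V = 3825 V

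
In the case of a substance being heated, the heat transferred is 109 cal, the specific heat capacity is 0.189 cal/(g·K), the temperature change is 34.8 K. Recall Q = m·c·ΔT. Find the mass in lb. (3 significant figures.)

Solving Q = m·c·ΔT for m: m = Q/(c·ΔT).
Q = 109 cal = 456.1 J; c = 0.189 cal/(g·K) = 790.8 J/(kg·K); ΔT = 34.8 K.
m = 0.01657 kg
0.01657 kg × (1 lb / 0.4536 kg) = 0.03654 lb

0.0365 lb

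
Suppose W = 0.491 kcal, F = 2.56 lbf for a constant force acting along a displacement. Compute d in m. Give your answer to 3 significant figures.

180 m

Rearranging: d = W/F.
W = 0.491 kcal = 2054 J; F = 2.56 lbf = 11.39 N.
d = 180.4 m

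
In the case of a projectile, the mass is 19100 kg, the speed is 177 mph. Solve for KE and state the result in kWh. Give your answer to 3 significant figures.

16.6 kWh

KE is given directly by: KE = ½mv².
m = 19100 kg; v = 177 mph = 79.13 m/s.
KE = 5.979×10^7 J
5.979×10^7 J × (1 kWh / 3.600×10^6 J) = 16.61 kWh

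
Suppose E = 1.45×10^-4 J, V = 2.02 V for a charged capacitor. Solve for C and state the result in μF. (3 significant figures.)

71.1 μF

Rearranging E = ½C·V² for C: C = 2E/V².
E = 1.45×10^-4 J; V = 2.02 V.
C = 7.107×10^-5 F
7.107×10^-5 F × (1 μF / 1.000×10^-6 F) = 71.07 μF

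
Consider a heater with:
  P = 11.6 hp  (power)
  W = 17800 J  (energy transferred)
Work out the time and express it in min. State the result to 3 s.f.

0.0343 min

Rearranging P = W/t for t: t = W/P.
P = 11.6 hp = 8650 W; W = 17800 J.
t = 2.058 s
2.058 s × (1 min / 60.00 s) = 0.03430 min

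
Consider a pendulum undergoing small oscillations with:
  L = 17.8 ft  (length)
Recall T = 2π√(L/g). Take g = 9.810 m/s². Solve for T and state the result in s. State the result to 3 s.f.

Directly: T = 2π√(L/g).
L = 17.8 ft = 5.425 m; g = 9.810 m/s².
T = 4.673 s

4.67 s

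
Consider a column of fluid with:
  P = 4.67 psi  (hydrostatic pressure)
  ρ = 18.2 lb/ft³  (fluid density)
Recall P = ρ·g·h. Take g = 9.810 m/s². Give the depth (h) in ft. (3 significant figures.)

36.9 ft

Solving P = ρ·g·h for h: h = P/(ρ·g).
P = 4.67 psi = 32199 Pa; ρ = 18.2 lb/ft³ = 291.5 kg/m³; g = 9.810 m/s².
h = 11.26 m
11.26 m × (1 ft / 0.3048 m) = 36.94 ft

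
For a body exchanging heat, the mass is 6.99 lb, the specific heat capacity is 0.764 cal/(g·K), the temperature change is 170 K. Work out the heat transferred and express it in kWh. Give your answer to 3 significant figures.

Q is given directly by: Q = mcΔT.
m = 6.99 lb = 3.171 kg; c = 0.764 cal/(g·K) = 3197 J/(kg·K); ΔT = 170 K.
Q = 1.723×10^6 J
1.723×10^6 J × (1 kWh / 3.600×10^6 J) = 0.4786 kWh

0.479 kWh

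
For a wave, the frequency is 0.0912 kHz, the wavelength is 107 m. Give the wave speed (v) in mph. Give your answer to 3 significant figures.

21800 mph

v is given directly by: v = fλ.
f = 0.0912 kHz = 91.20 Hz; λ = 107 m.
v = 9758 m/s
9758 m/s × (1 mph / 0.4470 m/s) = 21829 mph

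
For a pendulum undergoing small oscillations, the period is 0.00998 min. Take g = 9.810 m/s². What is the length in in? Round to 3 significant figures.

Rearranging: L = g·(T/2π)².
T = 0.00998 min = 0.5988 s; g = 9.810 m/s².
L = 0.08910 m
0.08910 m × (1 in / 0.02540 m) = 3.508 in

3.51 in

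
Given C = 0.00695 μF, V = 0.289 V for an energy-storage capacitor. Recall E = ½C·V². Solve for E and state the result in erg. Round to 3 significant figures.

E is given directly by: E = ½CV².
C = 0.00695 μF = 6.950×10^-9 F; V = 0.289 V.
E = 2.902×10^-10 J
2.902×10^-10 J × (1 erg / 1.000×10^-7 J) = 0.002902 erg

0.00290 erg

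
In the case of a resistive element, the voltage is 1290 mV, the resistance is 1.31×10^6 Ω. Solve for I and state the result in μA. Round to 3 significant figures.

0.985 μA

From Ohm's law: I = V/R.
V = 1290 mV = 1.290 V; R = 1.31×10^6 Ω.
I = 9.847×10^-7 A
9.847×10^-7 A × (1 μA / 1.000×10^-6 A) = 0.9847 μA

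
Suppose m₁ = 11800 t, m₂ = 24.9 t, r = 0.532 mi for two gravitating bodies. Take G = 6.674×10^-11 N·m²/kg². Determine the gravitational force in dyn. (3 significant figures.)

From Newton's law of gravitation: F = Gm₁m₂/r².
m₁ = 11800 t = 1.180×10^7 kg; m₂ = 24.9 t = 24900 kg; r = 0.532 mi = 856.2 m; G = 6.674×10^-11 N·m²/kg².
F = 2.675×10^-5 N
2.675×10^-5 N × (1 dyn / 1.000×10^-5 N) = 2.675 dyn

2.68 dyn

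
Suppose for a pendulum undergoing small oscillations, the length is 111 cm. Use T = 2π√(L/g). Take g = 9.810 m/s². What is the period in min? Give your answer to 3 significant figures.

0.0352 min

T is given directly by: T = 2π√(L/g).
L = 111 cm = 1.110 m; g = 9.810 m/s².
T = 2.114 s
2.114 s × (1 min / 60.00 s) = 0.03523 min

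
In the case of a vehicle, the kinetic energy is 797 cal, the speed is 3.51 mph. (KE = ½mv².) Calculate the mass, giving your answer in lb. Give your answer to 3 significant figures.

Solving KE = ½mv² for m: m = 2·KE/v².
KE = 797 cal = 3335 J; v = 3.51 mph = 1.569 m/s.
m = 2709 kg
2709 kg × (1 lb / 0.4536 kg) = 5972 lb

5970 lb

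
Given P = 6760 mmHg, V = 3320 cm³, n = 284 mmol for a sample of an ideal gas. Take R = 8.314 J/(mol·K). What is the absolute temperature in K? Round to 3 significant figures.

1270 K

Rearranging: T = PV/(nR).
P = 6760 mmHg = 9.013×10^5 Pa; V = 3320 cm³ = 0.003320 m³; n = 284 mmol = 0.2840 mol; R = 8.314 J/(mol·K).
T = 1267 K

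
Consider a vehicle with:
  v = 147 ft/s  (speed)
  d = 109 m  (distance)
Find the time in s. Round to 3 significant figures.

Rearranging: t = d/v.
v = 147 ft/s = 44.81 m/s; d = 109 m.
t = 2.433 s

2.43 s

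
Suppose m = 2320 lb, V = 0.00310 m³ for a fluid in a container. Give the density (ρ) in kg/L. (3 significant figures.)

ρ is given directly by: ρ = m/V.
m = 2320 lb = 1052 kg; V = 0.00310 m³.
ρ = 3.395×10^5 kg/m³
3.395×10^5 kg/m³ × (1 kg/L / 1000 kg/m³) = 339.5 kg/L

339 kg/L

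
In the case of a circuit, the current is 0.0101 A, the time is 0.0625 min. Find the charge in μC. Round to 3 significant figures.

37900 μC

q is given directly by: q = It.
I = 0.0101 A; t = 0.0625 min = 3.750 s.
q = 0.03787 C
0.03787 C × (1 μC / 1.000×10^-6 C) = 37875 μC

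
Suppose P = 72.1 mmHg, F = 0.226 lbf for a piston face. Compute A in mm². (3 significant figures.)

Rearranging P = F/A for A: A = F/P.
P = 72.1 mmHg = 9613 Pa; F = 0.226 lbf = 1.005 N.
A = 1.046×10^-4 m²
1.046×10^-4 m² × (1 mm² / 1.000×10^-6 m²) = 104.6 mm²

105 mm²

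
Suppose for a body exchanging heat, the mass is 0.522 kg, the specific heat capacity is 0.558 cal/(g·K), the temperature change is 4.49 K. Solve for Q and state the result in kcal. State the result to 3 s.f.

Directly: Q = mcΔT.
m = 0.522 kg; c = 0.558 cal/(g·K) = 2335 J/(kg·K); ΔT = 4.49 K.
Q = 5472 J  (the unit combination reduces to kg·m²/s² = J)
5472 J × (1 kcal / 4184 J) = 1.308 kcal

1.31 kcal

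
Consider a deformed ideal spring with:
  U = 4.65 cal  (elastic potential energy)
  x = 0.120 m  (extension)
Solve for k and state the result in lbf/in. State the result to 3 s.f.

Solving U = ½k·x² for k: k = 2U/x².
U = 4.65 cal = 19.46 J; x = 0.120 m.
k = 2702 N/m
2702 N/m × (1 lbf/in / 175.1 N/m) = 15.43 lbf/in

15.4 lbf/in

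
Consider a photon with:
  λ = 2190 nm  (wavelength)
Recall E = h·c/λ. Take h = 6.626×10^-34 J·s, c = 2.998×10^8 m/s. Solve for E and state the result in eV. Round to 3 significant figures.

0.566 eV

Directly: E = hc/λ.
λ = 2190 nm = 2.190×10^-6 m; h = 6.626×10^-34 J·s; c = 2.998×10^8 m/s.
E = 9.071×10^-20 J  (the unit combination reduces to kg·m²/s² = J)
9.071×10^-20 J × (1 eV / 1.602×10^-19 J) = 0.5661 eV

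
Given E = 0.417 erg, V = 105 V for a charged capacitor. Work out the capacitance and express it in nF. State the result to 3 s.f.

Rearranging E = ½C·V² for C: C = 2E/V².
E = 0.417 erg = 4.170×10^-8 J; V = 105 V.
C = 7.565×10^-12 F
7.565×10^-12 F × (1 nF / 1.000×10^-9 F) = 0.007565 nF

0.00756 nF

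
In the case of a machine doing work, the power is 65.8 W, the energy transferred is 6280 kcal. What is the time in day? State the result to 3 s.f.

4.62 day

Rearranging: t = W/P.
P = 65.8 W; W = 6280 kcal = 2.628×10^7 J.
t = 3.993×10^5 s
3.993×10^5 s × (1 day / 86400 s) = 4.622 day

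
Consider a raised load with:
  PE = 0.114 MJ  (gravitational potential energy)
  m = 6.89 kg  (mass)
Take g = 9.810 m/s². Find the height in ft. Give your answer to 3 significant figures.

Rearranging PE = m·g·h for h: h = PE/(m·g).
PE = 0.114 MJ = 1.140×10^5 J; m = 6.89 kg; g = 9.810 m/s².
h = 1687 m
1687 m × (1 ft / 0.3048 m) = 5534 ft

5530 ft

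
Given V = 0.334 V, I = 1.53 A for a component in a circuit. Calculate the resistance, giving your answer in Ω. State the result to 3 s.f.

0.218 Ω

Rearranging: R = V/I.
V = 0.334 V; I = 1.53 A.
R = 0.2183 Ω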